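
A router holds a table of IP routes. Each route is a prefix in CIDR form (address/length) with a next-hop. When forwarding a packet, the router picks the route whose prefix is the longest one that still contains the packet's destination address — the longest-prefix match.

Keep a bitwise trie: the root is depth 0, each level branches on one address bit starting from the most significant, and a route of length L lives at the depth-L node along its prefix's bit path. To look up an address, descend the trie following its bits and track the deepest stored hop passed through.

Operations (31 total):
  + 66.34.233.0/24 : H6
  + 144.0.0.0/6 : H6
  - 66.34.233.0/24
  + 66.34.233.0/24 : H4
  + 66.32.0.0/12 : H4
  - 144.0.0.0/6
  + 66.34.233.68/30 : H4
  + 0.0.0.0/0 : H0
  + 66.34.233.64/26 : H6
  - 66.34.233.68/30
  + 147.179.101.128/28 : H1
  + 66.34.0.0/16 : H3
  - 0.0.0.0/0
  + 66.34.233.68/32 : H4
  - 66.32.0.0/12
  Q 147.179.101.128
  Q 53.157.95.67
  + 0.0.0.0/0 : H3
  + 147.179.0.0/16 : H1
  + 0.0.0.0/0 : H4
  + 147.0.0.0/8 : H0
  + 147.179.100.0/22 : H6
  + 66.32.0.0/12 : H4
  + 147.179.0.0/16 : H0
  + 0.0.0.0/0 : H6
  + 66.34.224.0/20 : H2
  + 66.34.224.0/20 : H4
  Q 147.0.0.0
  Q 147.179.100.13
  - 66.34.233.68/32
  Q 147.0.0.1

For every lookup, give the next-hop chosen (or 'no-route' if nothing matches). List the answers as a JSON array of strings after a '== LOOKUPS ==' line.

Process each operation:
  + 66.34.233.0/24 (H6) depth=24
  + 144.0.0.0/6 (H6) depth=6
  del 66.34.233.0/24 (clear depth 24)
  + 66.34.233.0/24 (H4) depth=24
  + 66.32.0.0/12 (H4) depth=12
  del 144.0.0.0/6 (clear depth 6)
  + 66.34.233.68/30 (H4) depth=30
  + 0.0.0.0/0 (H0) depth=0
  + 66.34.233.64/26 (H6) depth=26
  del 66.34.233.68/30 (clear depth 30)
  + 147.179.101.128/28 (H1) depth=28
  + 66.34.0.0/16 (H3) depth=16
  del 0.0.0.0/0 (clear depth 0)
  + 66.34.233.68/32 (H4) depth=32
  del 66.32.0.0/12 (clear depth 12)
  lookup 147.179.101.128: bits 1001001110110011011001011000 walk d0:-→d1:-→d2:-→d3:-→d4:-→d5:-→d6:-→d7:-→d8:-→d9:-→d10:-→d11:-→d12:-→d13:-→d14:-→d15:-→d16:-→d17:-→d18:-→d19:-→d20:-→d21:-→d22:-→d23:-→d24:-→d25:-→d26:-→d27:-→d28:H1 -> H1
  lookup 53.157.95.67: bits 0 walk d0:-→d1:- -> no-route
  + 0.0.0.0/0 (H3) depth=0
  + 147.179.0.0/16 (H1) depth=16
  + 0.0.0.0/0 (H4) depth=0
  + 147.0.0.0/8 (H0) depth=8
  + 147.179.100.0/22 (H6) depth=22
  + 66.32.0.0/12 (H4) depth=12
  + 147.179.0.0/16 (H0) depth=16
  + 0.0.0.0/0 (H6) depth=0
  + 66.34.224.0/20 (H2) depth=20
  + 66.34.224.0/20 (H4) depth=20
  lookup 147.0.0.0: bits 10010011 walk d0:H6→d1:-→d2:-→d3:-→d4:-→d5:-→d6:-→d7:-→d8:H0 -> H0
  lookup 147.179.100.13: bits 10010011101100110110010 walk d0:H6→d1:-→d2:-→d3:-→d4:-→d5:-→d6:-→d7:-→d8:H0→d9:-→d10:-→d11:-→d12:-→d13:-→d14:-→d15:-→d16:H0→d17:-→d18:-→d19:-→d20:-→d21:-→d22:H6→d23:- -> H6
  del 66.34.233.68/32 (clear depth 32)
  lookup 147.0.0.1: bits 10010011 walk d0:H6→d1:-→d2:-→d3:-→d4:-→d5:-→d6:-→d7:-→d8:H0 -> H0

== LOOKUPS ==
["H1","no-route","H0","H6","H0"]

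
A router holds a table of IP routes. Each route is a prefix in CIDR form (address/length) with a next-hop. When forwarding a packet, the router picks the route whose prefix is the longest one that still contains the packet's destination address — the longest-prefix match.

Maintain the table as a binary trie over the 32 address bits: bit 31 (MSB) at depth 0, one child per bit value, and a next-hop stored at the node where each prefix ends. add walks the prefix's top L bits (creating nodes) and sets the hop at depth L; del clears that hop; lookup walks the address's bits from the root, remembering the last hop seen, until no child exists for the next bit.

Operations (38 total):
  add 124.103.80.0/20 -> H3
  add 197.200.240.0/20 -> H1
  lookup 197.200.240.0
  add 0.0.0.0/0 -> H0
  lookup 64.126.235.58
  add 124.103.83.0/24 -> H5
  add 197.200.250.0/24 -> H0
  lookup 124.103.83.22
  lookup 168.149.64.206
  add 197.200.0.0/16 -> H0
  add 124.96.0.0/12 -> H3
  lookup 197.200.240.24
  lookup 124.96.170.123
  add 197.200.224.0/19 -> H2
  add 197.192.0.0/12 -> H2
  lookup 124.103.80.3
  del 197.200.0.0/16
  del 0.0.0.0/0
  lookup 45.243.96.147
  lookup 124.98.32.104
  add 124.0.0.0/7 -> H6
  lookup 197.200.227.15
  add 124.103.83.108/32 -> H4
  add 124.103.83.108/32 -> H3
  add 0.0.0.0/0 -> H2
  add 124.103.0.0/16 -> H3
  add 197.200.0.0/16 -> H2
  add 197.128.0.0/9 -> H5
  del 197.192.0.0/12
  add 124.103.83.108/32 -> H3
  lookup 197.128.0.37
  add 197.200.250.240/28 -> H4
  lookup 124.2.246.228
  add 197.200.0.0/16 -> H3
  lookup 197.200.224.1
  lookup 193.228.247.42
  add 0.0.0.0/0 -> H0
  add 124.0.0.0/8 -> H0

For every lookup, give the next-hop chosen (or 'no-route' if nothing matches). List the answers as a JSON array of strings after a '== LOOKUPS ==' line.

Process each operation:
  add 124.103.80.0/20 -> H3 at depth 20
  add 197.200.240.0/20 -> H1 at depth 20
  lookup 197.200.240.0: bits 11000101110010001111 walk d0:-→d1:-→d2:-→d3:-→d4:-→d5:-→d6:-→d7:-→d8:-→d9:-→d10:-→d11:-→d12:-→d13:-→d14:-→d15:-→d16:-→d17:-→d18:-→d19:-→d20:H1 -> H1
  add 0.0.0.0/0 -> H0 at depth 0
  lookup 64.126.235.58: bits 01 walk d0:H0→d1:-→d2:- -> H0
  add 124.103.83.0/24 -> H5 at depth 24
  add 197.200.250.0/24 -> H0 at depth 24
  lookup 124.103.83.22: bits 011111000110011101010011 walk d0:H0→d1:-→d2:-→d3:-→d4:-→d5:-→d6:-→d7:-→d8:-→d9:-→d10:-→d11:-→d12:-→d13:-→d14:-→d15:-→d16:-→d17:-→d18:-→d19:-→d20:H3→d21:-→d22:-→d23:-→d24:H5 -> H5
  lookup 168.149.64.206: bits 1 walk d0:H0→d1:- -> H0
  add 197.200.0.0/16 -> H0 at depth 16
  add 124.96.0.0/12 -> H3 at depth 12
  lookup 197.200.240.24: bits 11000101110010001111 walk d0:H0→d1:-→d2:-→d3:-→d4:-→d5:-→d6:-→d7:-→d8:-→d9:-→d10:-→d11:-→d12:-→d13:-→d14:-→d15:-→d16:H0→d17:-→d18:-→d19:-→d20:H1 -> H1
  lookup 124.96.170.123: bits 0111110001100 walk d0:H0→d1:-→d2:-→d3:-→d4:-→d5:-→d6:-→d7:-→d8:-→d9:-→d10:-→d11:-→d12:H3→d13:- -> H3
  add 197.200.224.0/19 -> H2 at depth 19
  add 197.192.0.0/12 -> H2 at depth 12
  lookup 124.103.80.3: bits 0111110001100111010100 walk d0:H0→d1:-→d2:-→d3:-→d4:-→d5:-→d6:-→d7:-→d8:-→d9:-→d10:-→d11:-→d12:H3→d13:-→d14:-→d15:-→d16:-→d17:-→d18:-→d19:-→d20:H3→d21:-→d22:- -> H3
  del 197.200.0.0/16 (clear depth 16)
  del 0.0.0.0/0 (clear depth 0)
  lookup 45.243.96.147: bits 0 walk d0:-→d1:- -> no-route
  lookup 124.98.32.104: bits 0111110001100 walk d0:-→d1:-→d2:-→d3:-→d4:-→d5:-→d6:-→d7:-→d8:-→d9:-→d10:-→d11:-→d12:H3→d13:- -> H3
  add 124.0.0.0/7 -> H6 at depth 7
  lookup 197.200.227.15: bits 1100010111001000111 walk d0:-→d1:-→d2:-→d3:-→d4:-→d5:-→d6:-→d7:-→d8:-→d9:-→d10:-→d11:-→d12:H2→d13:-→d14:-→d15:-→d16:-→d17:-→d18:-→d19:H2 -> H2
  add 124.103.83.108/32 -> H4 at depth 32
  add 124.103.83.108/32 -> H3 at depth 32
  add 0.0.0.0/0 -> H2 at depth 0
  add 124.103.0.0/16 -> H3 at depth 16
  add 197.200.0.0/16 -> H2 at depth 16
  add 197.128.0.0/9 -> H5 at depth 9
  del 197.192.0.0/12 (clear depth 12)
  add 124.103.83.108/32 -> H3 at depth 32
  lookup 197.128.0.37: bits 110001011 walk d0:H2→d1:-→d2:-→d3:-→d4:-→d5:-→d6:-→d7:-→d8:-→d9:H5 -> H5
  add 197.200.250.240/28 -> H4 at depth 28
  lookup 124.2.246.228: bits 011111000 walk d0:H2→d1:-→d2:-→d3:-→d4:-→d5:-→d6:-→d7:H6→d8:-→d9:- -> H6
  add 197.200.0.0/16 -> H3 at depth 16
  lookup 197.200.224.1: bits 1100010111001000111 walk d0:H2→d1:-→d2:-→d3:-→d4:-→d5:-→d6:-→d7:-→d8:-→d9:H5→d10:-→d11:-→d12:-→d13:-→d14:-→d15:-→d16:H3→d17:-→d18:-→d19:H2 -> H2
  lookup 193.228.247.42: bits 11000 walk d0:H2→d1:-→d2:-→d3:-→d4:-→d5:- -> H2
  add 0.0.0.0/0 -> H0 at depth 0
  add 124.0.0.0/8 -> H0 at depth 8

== LOOKUPS ==
["H1","H0","H5","H0","H1","H3","H3","no-route","H3","H2","H5","H6","H2","H2"]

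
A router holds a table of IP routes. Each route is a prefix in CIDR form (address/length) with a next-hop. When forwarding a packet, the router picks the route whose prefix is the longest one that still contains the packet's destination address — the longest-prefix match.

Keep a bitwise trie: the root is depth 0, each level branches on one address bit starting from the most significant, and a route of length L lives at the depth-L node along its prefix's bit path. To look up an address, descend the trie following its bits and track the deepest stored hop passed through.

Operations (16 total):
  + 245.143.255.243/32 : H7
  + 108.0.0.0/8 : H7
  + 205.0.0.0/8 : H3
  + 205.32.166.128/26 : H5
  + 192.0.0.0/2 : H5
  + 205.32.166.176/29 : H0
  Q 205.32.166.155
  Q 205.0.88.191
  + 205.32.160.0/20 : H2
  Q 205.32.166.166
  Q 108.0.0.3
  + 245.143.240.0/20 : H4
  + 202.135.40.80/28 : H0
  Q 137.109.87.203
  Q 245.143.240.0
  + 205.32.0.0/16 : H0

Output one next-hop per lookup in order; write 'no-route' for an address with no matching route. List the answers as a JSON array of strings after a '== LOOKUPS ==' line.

Trace:
  + 245.143.255.243/32 (H7) depth=32
  + 108.0.0.0/8 (H7) depth=8
  + 205.0.0.0/8 (H3) depth=8
  + 205.32.166.128/26 (H5) depth=26
  + 192.0.0.0/2 (H5) depth=2
  + 205.32.166.176/29 (H0) depth=29
  Q 205.32.166.155: descend 11001101001000001010011010 ; hops seen [H5,H3,H5] ; pick H5
  Q 205.0.88.191: descend 1100110100 ; hops seen [H5,H3] ; pick H3
  + 205.32.160.0/20 (H2) depth=20
  Q 205.32.166.166: descend 110011010010000010100110101 ; hops seen [H5,H3,H2,H5] ; pick H5
  Q 108.0.0.3: descend 01101100 ; hops seen [H7] ; pick H7
  + 245.143.240.0/20 (H4) depth=20
  + 202.135.40.80/28 (H0) depth=28
  Q 137.109.87.203: descend 1 ; hops seen [∅] ; pick no-route
  Q 245.143.240.0: descend 11110101100011111111 ; hops seen [H5,H4] ; pick H4
  + 205.32.0.0/16 (H0) depth=16

== LOOKUPS ==
["H5","H3","H5","H7","no-route","H4"]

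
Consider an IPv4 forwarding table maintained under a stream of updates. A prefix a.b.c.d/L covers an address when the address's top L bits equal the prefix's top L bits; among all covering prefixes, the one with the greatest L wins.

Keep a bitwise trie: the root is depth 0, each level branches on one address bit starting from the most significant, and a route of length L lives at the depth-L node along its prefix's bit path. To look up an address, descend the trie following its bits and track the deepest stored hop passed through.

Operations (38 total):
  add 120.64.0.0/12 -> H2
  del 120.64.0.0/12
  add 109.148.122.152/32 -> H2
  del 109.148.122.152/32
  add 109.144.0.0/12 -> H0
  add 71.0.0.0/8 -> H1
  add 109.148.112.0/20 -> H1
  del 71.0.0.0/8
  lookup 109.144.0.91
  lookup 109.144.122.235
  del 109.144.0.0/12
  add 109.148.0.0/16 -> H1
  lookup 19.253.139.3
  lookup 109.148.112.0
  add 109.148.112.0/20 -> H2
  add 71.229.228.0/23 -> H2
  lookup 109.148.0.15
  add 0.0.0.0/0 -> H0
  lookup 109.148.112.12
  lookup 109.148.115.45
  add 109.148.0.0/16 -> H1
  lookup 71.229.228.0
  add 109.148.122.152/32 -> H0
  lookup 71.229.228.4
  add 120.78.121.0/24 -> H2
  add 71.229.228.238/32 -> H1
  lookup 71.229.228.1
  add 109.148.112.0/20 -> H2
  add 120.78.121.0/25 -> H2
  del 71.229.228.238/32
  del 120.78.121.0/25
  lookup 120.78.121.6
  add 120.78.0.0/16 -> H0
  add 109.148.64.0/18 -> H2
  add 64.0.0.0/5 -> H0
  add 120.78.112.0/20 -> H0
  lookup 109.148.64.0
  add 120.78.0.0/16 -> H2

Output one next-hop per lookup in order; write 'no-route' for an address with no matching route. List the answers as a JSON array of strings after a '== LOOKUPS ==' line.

Trace:
  + 120.64.0.0/12 (H2) depth=12
  del 120.64.0.0/12 (clear depth 12)
  + 109.148.122.152/32 (H2) depth=32
  del 109.148.122.152/32 (clear depth 32)
  + 109.144.0.0/12 (H0) depth=12
  + 71.0.0.0/8 (H1) depth=8
  + 109.148.112.0/20 (H1) depth=20
  del 71.0.0.0/8 (clear depth 8)
  lookup 109.144.0.91: bits 0110110110010 walk d0:-→d1:-→d2:-→d3:-→d4:-→d5:-→d6:-→d7:-→d8:-→d9:-→d10:-→d11:-→d12:H0→d13:- -> H0
  lookup 109.144.122.235: bits 0110110110010 walk d0:-→d1:-→d2:-→d3:-→d4:-→d5:-→d6:-→d7:-→d8:-→d9:-→d10:-→d11:-→d12:H0→d13:- -> H0
  del 109.144.0.0/12 (clear depth 12)
  + 109.148.0.0/16 (H1) depth=16
  lookup 19.253.139.3: bits 0 walk d0:-→d1:- -> no-route
  lookup 109.148.112.0: bits 01101101100101000111 walk d0:-→d1:-→d2:-→d3:-→d4:-→d5:-→d6:-→d7:-→d8:-→d9:-→d10:-→d11:-→d12:-→d13:-→d14:-→d15:-→d16:H1→d17:-→d18:-→d19:-→d20:H1 -> H1
  + 109.148.112.0/20 (H2) depth=20
  + 71.229.228.0/23 (H2) depth=23
  lookup 109.148.0.15: bits 01101101100101000 walk d0:-→d1:-→d2:-→d3:-→d4:-→d5:-→d6:-→d7:-→d8:-→d9:-→d10:-→d11:-→d12:-→d13:-→d14:-→d15:-→d16:H1→d17:- -> H1
  + 0.0.0.0/0 (H0) depth=0
  lookup 109.148.112.12: bits 01101101100101000111 walk d0:H0→d1:-→d2:-→d3:-→d4:-→d5:-→d6:-→d7:-→d8:-→d9:-→d10:-→d11:-→d12:-→d13:-→d14:-→d15:-→d16:H1→d17:-→d18:-→d19:-→d20:H2 -> H2
  lookup 109.148.115.45: bits 01101101100101000111 walk d0:H0→d1:-→d2:-→d3:-→d4:-→d5:-→d6:-→d7:-→d8:-→d9:-→d10:-→d11:-→d12:-→d13:-→d14:-→d15:-→d16:H1→d17:-→d18:-→d19:-→d20:H2 -> H2
  + 109.148.0.0/16 (H1) depth=16
  lookup 71.229.228.0: bits 01000111111001011110010 walk d0:H0→d1:-→d2:-→d3:-→d4:-→d5:-→d6:-→d7:-→d8:-→d9:-→d10:-→d11:-→d12:-→d13:-→d14:-→d15:-→d16:-→d17:-→d18:-→d19:-→d20:-→d21:-→d22:-→d23:H2 -> H2
  + 109.148.122.152/32 (H0) depth=32
  lookup 71.229.228.4: bits 01000111111001011110010 walk d0:H0→d1:-→d2:-→d3:-→d4:-→d5:-→d6:-→d7:-→d8:-→d9:-→d10:-→d11:-→d12:-→d13:-→d14:-→d15:-→d16:-→d17:-→d18:-→d19:-→d20:-→d21:-→d22:-→d23:H2 -> H2
  + 120.78.121.0/24 (H2) depth=24
  + 71.229.228.238/32 (H1) depth=32
  lookup 71.229.228.1: bits 010001111110010111100100 walk d0:H0→d1:-→d2:-→d3:-→d4:-→d5:-→d6:-→d7:-→d8:-→d9:-→d10:-→d11:-→d12:-→d13:-→d14:-→d15:-→d16:-→d17:-→d18:-→d19:-→d20:-→d21:-→d22:-→d23:H2→d24:- -> H2
  + 109.148.112.0/20 (H2) depth=20
  + 120.78.121.0/25 (H2) depth=25
  del 71.229.228.238/32 (clear depth 32)
  del 120.78.121.0/25 (clear depth 25)
  lookup 120.78.121.6: bits 0111100001001110011110010 walk d0:H0→d1:-→d2:-→d3:-→d4:-→d5:-→d6:-→d7:-→d8:-→d9:-→d10:-→d11:-→d12:-→d13:-→d14:-→d15:-→d16:-→d17:-→d18:-→d19:-→d20:-→d21:-→d22:-→d23:-→d24:H2→d25:- -> H2
  + 120.78.0.0/16 (H0) depth=16
  + 109.148.64.0/18 (H2) depth=18
  + 64.0.0.0/5 (H0) depth=5
  + 120.78.112.0/20 (H0) depth=20
  lookup 109.148.64.0: bits 011011011001010001 walk d0:H0→d1:-→d2:-→d3:-→d4:-→d5:-→d6:-→d7:-→d8:-→d9:-→d10:-→d11:-→d12:-→d13:-→d14:-→d15:-→d16:H1→d17:-→d18:H2 -> H2
  + 120.78.0.0/16 (H2) depth=16

== LOOKUPS ==
["H0","H0","no-route","H1","H1","H2","H2","H2","H2","H2","H2","H2"]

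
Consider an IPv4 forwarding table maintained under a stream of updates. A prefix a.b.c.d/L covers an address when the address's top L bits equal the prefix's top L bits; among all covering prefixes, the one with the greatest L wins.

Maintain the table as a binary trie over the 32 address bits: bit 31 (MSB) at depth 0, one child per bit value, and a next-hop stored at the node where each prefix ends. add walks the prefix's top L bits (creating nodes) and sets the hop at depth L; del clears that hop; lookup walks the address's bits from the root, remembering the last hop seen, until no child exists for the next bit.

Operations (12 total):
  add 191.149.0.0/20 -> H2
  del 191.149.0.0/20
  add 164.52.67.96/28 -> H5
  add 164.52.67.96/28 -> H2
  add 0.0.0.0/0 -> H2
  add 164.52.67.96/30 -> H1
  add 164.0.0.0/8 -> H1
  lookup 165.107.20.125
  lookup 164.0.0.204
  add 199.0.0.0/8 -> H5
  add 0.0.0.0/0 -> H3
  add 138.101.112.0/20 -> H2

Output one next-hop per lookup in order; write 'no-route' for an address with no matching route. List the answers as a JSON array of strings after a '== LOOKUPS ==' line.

Process each operation:
  add 191.149.0.0/20 -> H2 at depth 20
  del 191.149.0.0/20 (clear depth 20)
  add 164.52.67.96/28 -> H5 at depth 28
  add 164.52.67.96/28 -> H2 at depth 28
  add 0.0.0.0/0 -> H2 at depth 0
  add 164.52.67.96/30 -> H1 at depth 30
  add 164.0.0.0/8 -> H1 at depth 8
  lookup 165.107.20.125: bits 1010010 walk d0:H2→d1:-→d2:-→d3:-→d4:-→d5:-→d6:-→d7:- -> H2
  lookup 164.0.0.204: bits 1010010000 walk d0:H2→d1:-→d2:-→d3:-→d4:-→d5:-→d6:-→d7:-→d8:H1→d9:-→d10:- -> H1
  add 199.0.0.0/8 -> H5 at depth 8
  add 0.0.0.0/0 -> H3 at depth 0
  add 138.101.112.0/20 -> H2 at depth 20

== LOOKUPS ==
["H2","H1"]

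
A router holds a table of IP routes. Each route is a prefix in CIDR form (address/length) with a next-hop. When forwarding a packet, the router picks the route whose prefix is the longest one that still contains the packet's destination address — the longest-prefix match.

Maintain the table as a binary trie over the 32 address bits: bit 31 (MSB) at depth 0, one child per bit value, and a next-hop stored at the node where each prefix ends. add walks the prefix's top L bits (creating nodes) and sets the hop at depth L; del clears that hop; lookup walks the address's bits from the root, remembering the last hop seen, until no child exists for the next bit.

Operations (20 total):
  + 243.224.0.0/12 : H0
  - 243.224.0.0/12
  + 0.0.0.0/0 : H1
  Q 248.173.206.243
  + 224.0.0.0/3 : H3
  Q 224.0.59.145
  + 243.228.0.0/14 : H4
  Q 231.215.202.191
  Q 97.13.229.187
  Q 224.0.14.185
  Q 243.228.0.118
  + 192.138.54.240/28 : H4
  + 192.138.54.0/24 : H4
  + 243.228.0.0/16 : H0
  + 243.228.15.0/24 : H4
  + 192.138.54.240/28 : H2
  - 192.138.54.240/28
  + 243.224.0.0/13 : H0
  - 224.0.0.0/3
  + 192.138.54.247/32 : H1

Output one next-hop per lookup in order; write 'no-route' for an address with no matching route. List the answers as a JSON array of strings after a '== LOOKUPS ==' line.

Apply in order:
  add 243.224.0.0/12 -> H0 at depth 12
  - 243.224.0.0/12 clear@12
  add 0.0.0.0/0 -> H1 at depth 0
  lookup 248.173.206.243: bits 1111 walk d0:H1→d1:-→d2:-→d3:-→d4:- -> H1
  add 224.0.0.0/3 -> H3 at depth 3
  lookup 224.0.59.145: bits 111 walk d0:H1→d1:-→d2:-→d3:H3 -> H3
  add 243.228.0.0/14 -> H4 at depth 14
  lookup 231.215.202.191: bits 111 walk d0:H1→d1:-→d2:-→d3:H3 -> H3
  lookup 97.13.229.187: bits ε walk d0:H1 -> H1
  lookup 224.0.14.185: bits 111 walk d0:H1→d1:-→d2:-→d3:H3 -> H3
  lookup 243.228.0.118: bits 11110011111001 walk d0:H1→d1:-→d2:-→d3:H3→d4:-→d5:-→d6:-→d7:-→d8:-→d9:-→d10:-→d11:-→d12:-→d13:-→d14:H4 -> H4
  add 192.138.54.240/28 -> H4 at depth 28
  add 192.138.54.0/24 -> H4 at depth 24
  add 243.228.0.0/16 -> H0 at depth 16
  add 243.228.15.0/24 -> H4 at depth 24
  add 192.138.54.240/28 -> H2 at depth 28
  - 192.138.54.240/28 clear@28
  add 243.224.0.0/13 -> H0 at depth 13
  - 224.0.0.0/3 clear@3
  add 192.138.54.247/32 -> H1 at depth 32

== LOOKUPS ==
["H1","H3","H3","H1","H3","H4"]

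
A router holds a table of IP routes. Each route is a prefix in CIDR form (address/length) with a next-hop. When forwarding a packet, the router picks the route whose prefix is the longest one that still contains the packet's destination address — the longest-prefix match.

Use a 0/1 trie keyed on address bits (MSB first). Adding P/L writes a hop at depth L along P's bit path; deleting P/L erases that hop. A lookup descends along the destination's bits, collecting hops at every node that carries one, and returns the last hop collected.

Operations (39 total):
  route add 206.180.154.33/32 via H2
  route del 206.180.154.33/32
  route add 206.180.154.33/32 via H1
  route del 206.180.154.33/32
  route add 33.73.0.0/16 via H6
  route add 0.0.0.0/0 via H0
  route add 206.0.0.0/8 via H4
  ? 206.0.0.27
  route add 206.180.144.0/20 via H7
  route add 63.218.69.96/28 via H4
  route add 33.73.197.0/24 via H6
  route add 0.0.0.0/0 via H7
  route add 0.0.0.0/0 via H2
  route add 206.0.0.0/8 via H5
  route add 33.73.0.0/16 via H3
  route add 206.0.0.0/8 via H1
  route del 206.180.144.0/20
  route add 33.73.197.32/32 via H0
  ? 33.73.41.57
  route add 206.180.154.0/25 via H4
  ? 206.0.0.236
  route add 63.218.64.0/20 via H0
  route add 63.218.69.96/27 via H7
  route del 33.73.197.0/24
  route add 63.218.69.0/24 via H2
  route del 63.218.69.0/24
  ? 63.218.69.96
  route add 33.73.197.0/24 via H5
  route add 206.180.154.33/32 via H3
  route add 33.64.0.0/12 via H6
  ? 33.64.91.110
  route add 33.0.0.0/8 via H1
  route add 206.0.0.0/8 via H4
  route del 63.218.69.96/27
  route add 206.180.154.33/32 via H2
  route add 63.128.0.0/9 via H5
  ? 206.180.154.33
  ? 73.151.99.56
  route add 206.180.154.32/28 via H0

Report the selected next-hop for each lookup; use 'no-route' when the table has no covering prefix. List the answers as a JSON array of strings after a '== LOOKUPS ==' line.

Trace:
  + 206.180.154.33/32 (H2) depth=32
  del 206.180.154.33/32 (clear depth 32)
  + 206.180.154.33/32 (H1) depth=32
  del 206.180.154.33/32 (clear depth 32)
  + 33.73.0.0/16 (H6) depth=16
  + 0.0.0.0/0 (H0) depth=0
  + 206.0.0.0/8 (H4) depth=8
  Q 206.0.0.27: descend 11001110 ; hops seen [H0,H4] ; pick H4
  + 206.180.144.0/20 (H7) depth=20
  + 63.218.69.96/28 (H4) depth=28
  + 33.73.197.0/24 (H6) depth=24
  + 0.0.0.0/0 (H7) depth=0
  + 0.0.0.0/0 (H2) depth=0
  + 206.0.0.0/8 (H5) depth=8
  + 33.73.0.0/16 (H3) depth=16
  + 206.0.0.0/8 (H1) depth=8
  del 206.180.144.0/20 (clear depth 20)
  + 33.73.197.32/32 (H0) depth=32
  Q 33.73.41.57: descend 0010000101001001 ; hops seen [H2,H3] ; pick H3
  + 206.180.154.0/25 (H4) depth=25
  Q 206.0.0.236: descend 11001110 ; hops seen [H2,H1] ; pick H1
  + 63.218.64.0/20 (H0) depth=20
  + 63.218.69.96/27 (H7) depth=27
  del 33.73.197.0/24 (clear depth 24)
  + 63.218.69.0/24 (H2) depth=24
  del 63.218.69.0/24 (clear depth 24)
  Q 63.218.69.96: descend 0011111111011010010001010110 ; hops seen [H2,H0,H7,H4] ; pick H4
  + 33.73.197.0/24 (H5) depth=24
  + 206.180.154.33/32 (H3) depth=32
  + 33.64.0.0/12 (H6) depth=12
  Q 33.64.91.110: descend 001000010100 ; hops seen [H2,H6] ; pick H6
  + 33.0.0.0/8 (H1) depth=8
  + 206.0.0.0/8 (H4) depth=8
  del 63.218.69.96/27 (clear depth 27)
  + 206.180.154.33/32 (H2) depth=32
  + 63.128.0.0/9 (H5) depth=9
  Q 206.180.154.33: descend 11001110101101001001101000100001 ; hops seen [H2,H4,H4,H2] ; pick H2
  Q 73.151.99.56: descend 0 ; hops seen [H2] ; pick H2
  + 206.180.154.32/28 (H0) depth=28

== LOOKUPS ==
["H4","H3","H1","H4","H6","H2","H2"]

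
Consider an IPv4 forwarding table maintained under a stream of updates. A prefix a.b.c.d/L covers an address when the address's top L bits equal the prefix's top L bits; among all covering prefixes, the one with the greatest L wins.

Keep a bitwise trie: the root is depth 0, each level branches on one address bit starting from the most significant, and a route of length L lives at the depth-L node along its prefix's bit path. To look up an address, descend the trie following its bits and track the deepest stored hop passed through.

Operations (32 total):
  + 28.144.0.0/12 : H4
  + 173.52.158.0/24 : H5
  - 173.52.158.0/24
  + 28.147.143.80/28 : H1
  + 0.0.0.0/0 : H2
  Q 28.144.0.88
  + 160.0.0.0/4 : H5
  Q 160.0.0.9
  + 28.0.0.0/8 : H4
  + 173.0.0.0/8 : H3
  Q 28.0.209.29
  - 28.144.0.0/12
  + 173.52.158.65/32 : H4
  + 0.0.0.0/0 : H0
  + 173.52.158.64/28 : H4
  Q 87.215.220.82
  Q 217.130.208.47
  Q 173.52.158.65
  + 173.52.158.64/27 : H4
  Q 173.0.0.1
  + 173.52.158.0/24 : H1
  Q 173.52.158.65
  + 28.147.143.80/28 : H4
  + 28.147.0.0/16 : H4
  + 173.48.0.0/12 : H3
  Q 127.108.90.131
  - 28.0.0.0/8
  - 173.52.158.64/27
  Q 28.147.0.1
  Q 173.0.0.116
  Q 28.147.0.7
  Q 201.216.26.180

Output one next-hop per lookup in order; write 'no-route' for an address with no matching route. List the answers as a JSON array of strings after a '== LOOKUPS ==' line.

Apply in order:
  add 28.144.0.0/12 -> H4 at depth 12
  add 173.52.158.0/24 -> H5 at depth 24
  del 173.52.158.0/24 (clear depth 24)
  add 28.147.143.80/28 -> H1 at depth 28
  add 0.0.0.0/0 -> H2 at depth 0
  Q 28.144.0.88: descend 00011100100100 ; hops seen [H2,H4] ; pick H4
  add 160.0.0.0/4 -> H5 at depth 4
  Q 160.0.0.9: descend 1010 ; hops seen [H2,H5] ; pick H5
  add 28.0.0.0/8 -> H4 at depth 8
  add 173.0.0.0/8 -> H3 at depth 8
  Q 28.0.209.29: descend 00011100 ; hops seen [H2,H4] ; pick H4
  del 28.144.0.0/12 (clear depth 12)
  add 173.52.158.65/32 -> H4 at depth 32
  add 0.0.0.0/0 -> H0 at depth 0
  add 173.52.158.64/28 -> H4 at depth 28
  Q 87.215.220.82: descend 0 ; hops seen [H0] ; pick H0
  Q 217.130.208.47: descend 1 ; hops seen [H0] ; pick H0
  Q 173.52.158.65: descend 10101101001101001001111001000001 ; hops seen [H0,H5,H3,H4,H4] ; pick H4
  add 173.52.158.64/27 -> H4 at depth 27
  Q 173.0.0.1: descend 1010110100 ; hops seen [H0,H5,H3] ; pick H3
  add 173.52.158.0/24 -> H1 at depth 24
  Q 173.52.158.65: descend 10101101001101001001111001000001 ; hops seen [H0,H5,H3,H1,H4,H4,H4] ; pick H4
  add 28.147.143.80/28 -> H4 at depth 28
  add 28.147.0.0/16 -> H4 at depth 16
  add 173.48.0.0/12 -> H3 at depth 12
  Q 127.108.90.131: descend 0 ; hops seen [H0] ; pick H0
  del 28.0.0.0/8 (clear depth 8)
  del 173.52.158.64/27 (clear depth 27)
  Q 28.147.0.1: descend 0001110010010011 ; hops seen [H0,H4] ; pick H4
  Q 173.0.0.116: descend 1010110100 ; hops seen [H0,H5,H3] ; pick H3
  Q 28.147.0.7: descend 0001110010010011 ; hops seen [H0,H4] ; pick H4
  Q 201.216.26.180: descend 1 ; hops seen [H0] ; pick H0

== LOOKUPS ==
["H4","H5","H4","H0","H0","H4","H3","H4","H0","H4","H3","H4","H0"]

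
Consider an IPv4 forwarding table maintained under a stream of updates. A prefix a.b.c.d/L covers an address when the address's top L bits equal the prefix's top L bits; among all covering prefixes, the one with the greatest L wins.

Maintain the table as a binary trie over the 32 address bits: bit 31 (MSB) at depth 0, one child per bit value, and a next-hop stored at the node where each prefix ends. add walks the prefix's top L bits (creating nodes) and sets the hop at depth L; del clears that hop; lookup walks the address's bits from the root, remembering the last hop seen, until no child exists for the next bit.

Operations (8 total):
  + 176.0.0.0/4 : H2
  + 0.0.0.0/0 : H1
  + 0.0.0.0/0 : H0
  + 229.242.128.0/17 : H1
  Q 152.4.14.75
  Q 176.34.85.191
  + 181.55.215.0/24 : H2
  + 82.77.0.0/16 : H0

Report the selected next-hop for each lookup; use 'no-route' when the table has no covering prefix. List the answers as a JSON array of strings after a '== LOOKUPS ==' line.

Trace:
  + 176.0.0.0/4 (H2) depth=4
  + 0.0.0.0/0 (H1) depth=0
  + 0.0.0.0/0 (H0) depth=0
  + 229.242.128.0/17 (H1) depth=17
  Q 152.4.14.75: descend 10 ; hops seen [H0] ; pick H0
  Q 176.34.85.191: descend 1011 ; hops seen [H0,H2] ; pick H2
  + 181.55.215.0/24 (H2) depth=24
  + 82.77.0.0/16 (H0) depth=16

== LOOKUPS ==
["H0","H2"]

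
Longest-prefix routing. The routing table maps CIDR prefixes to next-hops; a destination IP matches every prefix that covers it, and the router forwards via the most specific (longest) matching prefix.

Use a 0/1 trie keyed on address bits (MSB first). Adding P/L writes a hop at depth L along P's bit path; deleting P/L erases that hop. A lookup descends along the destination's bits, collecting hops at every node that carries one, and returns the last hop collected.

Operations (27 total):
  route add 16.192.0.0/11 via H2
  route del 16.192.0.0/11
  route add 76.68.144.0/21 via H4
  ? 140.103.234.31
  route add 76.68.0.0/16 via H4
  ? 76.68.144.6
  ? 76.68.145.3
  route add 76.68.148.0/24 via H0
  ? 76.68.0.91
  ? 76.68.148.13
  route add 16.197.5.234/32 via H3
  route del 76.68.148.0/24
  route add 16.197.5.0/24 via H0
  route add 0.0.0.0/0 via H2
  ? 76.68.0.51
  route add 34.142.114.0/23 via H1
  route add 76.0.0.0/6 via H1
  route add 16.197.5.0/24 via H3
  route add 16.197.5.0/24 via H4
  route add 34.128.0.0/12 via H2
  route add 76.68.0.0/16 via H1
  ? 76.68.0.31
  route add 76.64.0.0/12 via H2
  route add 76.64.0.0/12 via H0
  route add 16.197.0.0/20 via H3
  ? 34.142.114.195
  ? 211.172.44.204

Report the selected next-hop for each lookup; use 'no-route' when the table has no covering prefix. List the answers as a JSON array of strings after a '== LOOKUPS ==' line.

Process each operation:
  add 16.192.0.0/11 -> H2 at depth 11
  del 16.192.0.0/11 (clear depth 11)
  add 76.68.144.0/21 -> H4 at depth 21
  Q 140.103.234.31: descend ε ; hops seen [∅] ; pick no-route
  add 76.68.0.0/16 -> H4 at depth 16
  Q 76.68.144.6: descend 010011000100010010010 ; hops seen [H4,H4] ; pick H4
  Q 76.68.145.3: descend 010011000100010010010 ; hops seen [H4,H4] ; pick H4
  add 76.68.148.0/24 -> H0 at depth 24
  Q 76.68.0.91: descend 0100110001000100 ; hops seen [H4] ; pick H4
  Q 76.68.148.13: descend 010011000100010010010100 ; hops seen [H4,H4,H0] ; pick H0
  add 16.197.5.234/32 -> H3 at depth 32
  del 76.68.148.0/24 (clear depth 24)
  add 16.197.5.0/24 -> H0 at depth 24
  add 0.0.0.0/0 -> H2 at depth 0
  Q 76.68.0.51: descend 0100110001000100 ; hops seen [H2,H4] ; pick H4
  add 34.142.114.0/23 -> H1 at depth 23
  add 76.0.0.0/6 -> H1 at depth 6
  add 16.197.5.0/24 -> H3 at depth 24
  add 16.197.5.0/24 -> H4 at depth 24
  add 34.128.0.0/12 -> H2 at depth 12
  add 76.68.0.0/16 -> H1 at depth 16
  Q 76.68.0.31: descend 0100110001000100 ; hops seen [H2,H1,H1] ; pick H1
  add 76.64.0.0/12 -> H2 at depth 12
  add 76.64.0.0/12 -> H0 at depth 12
  add 16.197.0.0/20 -> H3 at depth 20
  Q 34.142.114.195: descend 00100010100011100111001 ; hops seen [H2,H2,H1] ; pick H1
  Q 211.172.44.204: descend ε ; hops seen [H2] ; pick H2

== LOOKUPS ==
["no-route","H4","H4","H4","H0","H4","H1","H1","H2"]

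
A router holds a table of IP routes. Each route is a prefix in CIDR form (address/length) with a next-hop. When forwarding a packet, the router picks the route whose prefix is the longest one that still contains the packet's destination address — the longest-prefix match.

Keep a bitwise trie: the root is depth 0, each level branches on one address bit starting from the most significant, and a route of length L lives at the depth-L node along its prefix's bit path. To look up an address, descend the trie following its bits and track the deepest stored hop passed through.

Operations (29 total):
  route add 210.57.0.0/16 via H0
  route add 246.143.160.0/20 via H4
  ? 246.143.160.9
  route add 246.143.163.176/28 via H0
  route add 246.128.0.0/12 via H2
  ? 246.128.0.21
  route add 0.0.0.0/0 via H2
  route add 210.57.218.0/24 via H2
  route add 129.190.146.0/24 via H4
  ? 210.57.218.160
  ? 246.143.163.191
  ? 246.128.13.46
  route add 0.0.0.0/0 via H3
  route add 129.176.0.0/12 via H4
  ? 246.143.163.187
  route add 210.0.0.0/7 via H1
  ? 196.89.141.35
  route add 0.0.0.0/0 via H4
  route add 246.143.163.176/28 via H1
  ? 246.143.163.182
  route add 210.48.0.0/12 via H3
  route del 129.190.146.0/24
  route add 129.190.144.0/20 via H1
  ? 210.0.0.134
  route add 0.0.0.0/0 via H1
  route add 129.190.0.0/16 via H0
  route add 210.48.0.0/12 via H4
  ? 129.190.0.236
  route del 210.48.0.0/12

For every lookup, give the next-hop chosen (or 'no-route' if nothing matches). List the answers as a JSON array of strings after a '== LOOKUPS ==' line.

Process each operation:
  + 210.57.0.0/16 (H0) depth=16
  + 246.143.160.0/20 (H4) depth=20
  ? 246.143.160.9  path d0:-→d1:-→d2:-→d3:-→d4:-→d5:-→d6:-→d7:-→d8:-→d9:-→d10:-→d11:-→d12:-→d13:-→d14:-→d15:-→d16:-→d17:-→d18:-→d19:-→d20:H4  best=H4
  + 246.143.163.176/28 (H0) depth=28
  + 246.128.0.0/12 (H2) depth=12
  ? 246.128.0.21  path d0:-→d1:-→d2:-→d3:-→d4:-→d5:-→d6:-→d7:-→d8:-→d9:-→d10:-→d11:-→d12:H2  best=H2
  + 0.0.0.0/0 (H2) depth=0
  + 210.57.218.0/24 (H2) depth=24
  + 129.190.146.0/24 (H4) depth=24
  ? 210.57.218.160  path d0:H2→d1:-→d2:-→d3:-→d4:-→d5:-→d6:-→d7:-→d8:-→d9:-→d10:-→d11:-→d12:-→d13:-→d14:-→d15:-→d16:H0→d17:-→d18:-→d19:-→d20:-→d21:-→d22:-→d23:-→d24:H2  best=H2
  ? 246.143.163.191  path d0:H2→d1:-→d2:-→d3:-→d4:-→d5:-→d6:-→d7:-→d8:-→d9:-→d10:-→d11:-→d12:H2→d13:-→d14:-→d15:-→d16:-→d17:-→d18:-→d19:-→d20:H4→d21:-→d22:-→d23:-→d24:-→d25:-→d26:-→d27:-→d28:H0  best=H0
  ? 246.128.13.46  path d0:H2→d1:-→d2:-→d3:-→d4:-→d5:-→d6:-→d7:-→d8:-→d9:-→d10:-→d11:-→d12:H2  best=H2
  + 0.0.0.0/0 (H3) depth=0
  + 129.176.0.0/12 (H4) depth=12
  ? 246.143.163.187  path d0:H3→d1:-→d2:-→d3:-→d4:-→d5:-→d6:-→d7:-→d8:-→d9:-→d10:-→d11:-→d12:H2→d13:-→d14:-→d15:-→d16:-→d17:-→d18:-→d19:-→d20:H4→d21:-→d22:-→d23:-→d24:-→d25:-→d26:-→d27:-→d28:H0  best=H0
  + 210.0.0.0/7 (H1) depth=7
  ? 196.89.141.35  path d0:H3→d1:-→d2:-→d3:-  best=H3
  + 0.0.0.0/0 (H4) depth=0
  + 246.143.163.176/28 (H1) depth=28
  ? 246.143.163.182  path d0:H4→d1:-→d2:-→d3:-→d4:-→d5:-→d6:-→d7:-→d8:-→d9:-→d10:-→d11:-→d12:H2→d13:-→d14:-→d15:-→d16:-→d17:-→d18:-→d19:-→d20:H4→d21:-→d22:-→d23:-→d24:-→d25:-→d26:-→d27:-→d28:H1  best=H1
  + 210.48.0.0/12 (H3) depth=12
  del 129.190.146.0/24 (clear depth 24)
  + 129.190.144.0/20 (H1) depth=20
  ? 210.0.0.134  path d0:H4→d1:-→d2:-→d3:-→d4:-→d5:-→d6:-→d7:H1→d8:-→d9:-→d10:-  best=H1
  + 0.0.0.0/0 (H1) depth=0
  + 129.190.0.0/16 (H0) depth=16
  + 210.48.0.0/12 (H4) depth=12
  ? 129.190.0.236  path d0:H1→d1:-→d2:-→d3:-→d4:-→d5:-→d6:-→d7:-→d8:-→d9:-→d10:-→d11:-→d12:H4→d13:-→d14:-→d15:-→d16:H0  best=H0
  del 210.48.0.0/12 (clear depth 12)

== LOOKUPS ==
["H4","H2","H2","H0","H2","H0","H3","H1","H1","H0"]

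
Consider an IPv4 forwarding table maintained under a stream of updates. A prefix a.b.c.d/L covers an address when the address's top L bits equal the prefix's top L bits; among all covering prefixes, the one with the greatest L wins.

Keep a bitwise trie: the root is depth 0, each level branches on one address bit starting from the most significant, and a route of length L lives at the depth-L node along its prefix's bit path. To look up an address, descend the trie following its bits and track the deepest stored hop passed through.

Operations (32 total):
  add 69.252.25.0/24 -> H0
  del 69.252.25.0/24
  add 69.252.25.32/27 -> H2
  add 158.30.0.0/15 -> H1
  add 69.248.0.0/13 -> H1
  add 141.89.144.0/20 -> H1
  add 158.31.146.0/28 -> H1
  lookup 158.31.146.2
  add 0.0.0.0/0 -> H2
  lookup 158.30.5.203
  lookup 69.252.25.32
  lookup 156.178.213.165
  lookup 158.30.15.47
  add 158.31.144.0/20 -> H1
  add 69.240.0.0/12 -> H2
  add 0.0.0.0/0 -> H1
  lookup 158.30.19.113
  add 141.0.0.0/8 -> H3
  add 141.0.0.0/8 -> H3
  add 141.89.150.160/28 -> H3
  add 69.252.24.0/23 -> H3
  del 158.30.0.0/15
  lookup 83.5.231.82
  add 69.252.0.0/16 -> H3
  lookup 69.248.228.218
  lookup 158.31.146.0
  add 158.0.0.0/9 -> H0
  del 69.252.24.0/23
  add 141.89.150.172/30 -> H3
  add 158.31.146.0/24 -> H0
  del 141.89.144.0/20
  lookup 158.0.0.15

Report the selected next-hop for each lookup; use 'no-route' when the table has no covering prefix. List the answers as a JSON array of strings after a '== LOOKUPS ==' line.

Process each operation:
  add 69.252.25.0/24 -> H0 at depth 24
  - 69.252.25.0/24 clear@24
  add 69.252.25.32/27 -> H2 at depth 27
  add 158.30.0.0/15 -> H1 at depth 15
  add 69.248.0.0/13 -> H1 at depth 13
  add 141.89.144.0/20 -> H1 at depth 20
  add 158.31.146.0/28 -> H1 at depth 28
  Q 158.31.146.2: descend 1001111000011111100100100000 ; hops seen [H1,H1] ; pick H1
  add 0.0.0.0/0 -> H2 at depth 0
  Q 158.30.5.203: descend 100111100001111 ; hops seen [H2,H1] ; pick H1
  Q 69.252.25.32: descend 010001011111110000011001001 ; hops seen [H2,H1,H2] ; pick H2
  Q 156.178.213.165: descend 100111 ; hops seen [H2] ; pick H2
  Q 158.30.15.47: descend 100111100001111 ; hops seen [H2,H1] ; pick H1
  add 158.31.144.0/20 -> H1 at depth 20
  add 69.240.0.0/12 -> H2 at depth 12
  add 0.0.0.0/0 -> H1 at depth 0
  Q 158.30.19.113: descend 100111100001111 ; hops seen [H1,H1] ; pick H1
  add 141.0.0.0/8 -> H3 at depth 8
  add 141.0.0.0/8 -> H3 at depth 8
  add 141.89.150.160/28 -> H3 at depth 28
  add 69.252.24.0/23 -> H3 at depth 23
  - 158.30.0.0/15 clear@15
  Q 83.5.231.82: descend 010 ; hops seen [H1] ; pick H1
  add 69.252.0.0/16 -> H3 at depth 16
  Q 69.248.228.218: descend 0100010111111 ; hops seen [H1,H2,H1] ; pick H1
  Q 158.31.146.0: descend 1001111000011111100100100000 ; hops seen [H1,H1,H1] ; pick H1
  add 158.0.0.0/9 -> H0 at depth 9
  - 69.252.24.0/23 clear@23
  add 141.89.150.172/30 -> H3 at depth 30
  add 158.31.146.0/24 -> H0 at depth 24
  - 141.89.144.0/20 clear@20
  Q 158.0.0.15: descend 10011110000 ; hops seen [H1,H0] ; pick H0

== LOOKUPS ==
["H1","H1","H2","H2","H1","H1","H1","H1","H1","H0"]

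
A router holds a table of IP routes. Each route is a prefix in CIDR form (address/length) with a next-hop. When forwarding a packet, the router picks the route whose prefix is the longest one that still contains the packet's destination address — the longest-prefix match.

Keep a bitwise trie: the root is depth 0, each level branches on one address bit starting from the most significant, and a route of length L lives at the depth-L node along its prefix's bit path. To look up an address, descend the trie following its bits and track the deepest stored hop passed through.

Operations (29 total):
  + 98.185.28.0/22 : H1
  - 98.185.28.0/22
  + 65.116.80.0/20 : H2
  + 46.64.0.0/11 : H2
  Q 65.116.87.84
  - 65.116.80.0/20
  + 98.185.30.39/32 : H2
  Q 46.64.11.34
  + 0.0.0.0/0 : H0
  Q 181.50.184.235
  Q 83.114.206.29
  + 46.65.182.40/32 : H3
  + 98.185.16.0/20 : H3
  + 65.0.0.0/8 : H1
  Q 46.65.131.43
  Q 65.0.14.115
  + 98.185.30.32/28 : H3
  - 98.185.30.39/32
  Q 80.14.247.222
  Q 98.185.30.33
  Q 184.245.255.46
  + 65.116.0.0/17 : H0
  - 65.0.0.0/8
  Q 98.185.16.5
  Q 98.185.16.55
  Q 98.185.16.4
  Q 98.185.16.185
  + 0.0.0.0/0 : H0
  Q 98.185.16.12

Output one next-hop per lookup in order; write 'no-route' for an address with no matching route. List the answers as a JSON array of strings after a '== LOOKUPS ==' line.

Process each operation:
  add 98.185.28.0/22 -> H1 at depth 22
  del 98.185.28.0/22 (clear depth 22)
  add 65.116.80.0/20 -> H2 at depth 20
  add 46.64.0.0/11 -> H2 at depth 11
  lookup 65.116.87.84: bits 01000001011101000101 walk d0:-→d1:-→d2:-→d3:-→d4:-→d5:-→d6:-→d7:-→d8:-→d9:-→d10:-→d11:-→d12:-→d13:-→d14:-→d15:-→d16:-→d17:-→d18:-→d19:-→d20:H2 -> H2
  del 65.116.80.0/20 (clear depth 20)
  add 98.185.30.39/32 -> H2 at depth 32
  lookup 46.64.11.34: bits 00101110010 walk d0:-→d1:-→d2:-→d3:-→d4:-→d5:-→d6:-→d7:-→d8:-→d9:-→d10:-→d11:H2 -> H2
  add 0.0.0.0/0 -> H0 at depth 0
  lookup 181.50.184.235: bits ε walk d0:H0 -> H0
  lookup 83.114.206.29: bits 010 walk d0:H0→d1:-→d2:-→d3:- -> H0
  add 46.65.182.40/32 -> H3 at depth 32
  add 98.185.16.0/20 -> H3 at depth 20
  add 65.0.0.0/8 -> H1 at depth 8
  lookup 46.65.131.43: bits 001011100100000110 walk d0:H0→d1:-→d2:-→d3:-→d4:-→d5:-→d6:-→d7:-→d8:-→d9:-→d10:-→d11:H2→d12:-→d13:-→d14:-→d15:-→d16:-→d17:-→d18:- -> H2
  lookup 65.0.14.115: bits 010000010 walk d0:H0→d1:-→d2:-→d3:-→d4:-→d5:-→d6:-→d7:-→d8:H1→d9:- -> H1
  add 98.185.30.32/28 -> H3 at depth 28
  del 98.185.30.39/32 (clear depth 32)
  lookup 80.14.247.222: bits 010 walk d0:H0→d1:-→d2:-→d3:- -> H0
  lookup 98.185.30.33: bits 01100010101110010001111000100 walk d0:H0→d1:-→d2:-→d3:-→d4:-→d5:-→d6:-→d7:-→d8:-→d9:-→d10:-→d11:-→d12:-→d13:-→d14:-→d15:-→d16:-→d17:-→d18:-→d19:-→d20:H3→d21:-→d22:-→d23:-→d24:-→d25:-→d26:-→d27:-→d28:H3→d29:- -> H3
  lookup 184.245.255.46: bits ε walk d0:H0 -> H0
  add 65.116.0.0/17 -> H0 at depth 17
  del 65.0.0.0/8 (clear depth 8)
  lookup 98.185.16.5: bits 01100010101110010001 walk d0:H0→d1:-→d2:-→d3:-→d4:-→d5:-→d6:-→d7:-→d8:-→d9:-→d10:-→d11:-→d12:-→d13:-→d14:-→d15:-→d16:-→d17:-→d18:-→d19:-→d20:H3 -> H3
  lookup 98.185.16.55: bits 01100010101110010001 walk d0:H0→d1:-→d2:-→d3:-→d4:-→d5:-→d6:-→d7:-→d8:-→d9:-→d10:-→d11:-→d12:-→d13:-→d14:-→d15:-→d16:-→d17:-→d18:-→d19:-→d20:H3 -> H3
  lookup 98.185.16.4: bits 01100010101110010001 walk d0:H0→d1:-→d2:-→d3:-→d4:-→d5:-→d6:-→d7:-→d8:-→d9:-→d10:-→d11:-→d12:-→d13:-→d14:-→d15:-→d16:-→d17:-→d18:-→d19:-→d20:H3 -> H3
  lookup 98.185.16.185: bits 01100010101110010001 walk d0:H0→d1:-→d2:-→d3:-→d4:-→d5:-→d6:-→d7:-→d8:-→d9:-→d10:-→d11:-→d12:-→d13:-→d14:-→d15:-→d16:-→d17:-→d18:-→d19:-→d20:H3 -> H3
  add 0.0.0.0/0 -> H0 at depth 0
  lookup 98.185.16.12: bits 01100010101110010001 walk d0:H0→d1:-→d2:-→d3:-→d4:-→d5:-→d6:-→d7:-→d8:-→d9:-→d10:-→d11:-→d12:-→d13:-→d14:-→d15:-→d16:-→d17:-→d18:-→d19:-→d20:H3 -> H3

== LOOKUPS ==
["H2","H2","H0","H0","H2","H1","H0","H3","H0","H3","H3","H3","H3","H3"]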